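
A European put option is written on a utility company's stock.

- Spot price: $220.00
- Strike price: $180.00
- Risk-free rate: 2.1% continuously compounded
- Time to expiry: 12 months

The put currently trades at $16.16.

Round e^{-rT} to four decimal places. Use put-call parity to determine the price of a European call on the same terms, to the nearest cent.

exp(−rT) = exp(−0.021·1) = 0.9792
Put-call parity: C − P = S − K·e^(−rT) = 220 − 180·0.9792 = 220 − 176.2560 = 43.7440
C = P + (C − P) = 16.16 + (43.7440) = 59.9040

$59.90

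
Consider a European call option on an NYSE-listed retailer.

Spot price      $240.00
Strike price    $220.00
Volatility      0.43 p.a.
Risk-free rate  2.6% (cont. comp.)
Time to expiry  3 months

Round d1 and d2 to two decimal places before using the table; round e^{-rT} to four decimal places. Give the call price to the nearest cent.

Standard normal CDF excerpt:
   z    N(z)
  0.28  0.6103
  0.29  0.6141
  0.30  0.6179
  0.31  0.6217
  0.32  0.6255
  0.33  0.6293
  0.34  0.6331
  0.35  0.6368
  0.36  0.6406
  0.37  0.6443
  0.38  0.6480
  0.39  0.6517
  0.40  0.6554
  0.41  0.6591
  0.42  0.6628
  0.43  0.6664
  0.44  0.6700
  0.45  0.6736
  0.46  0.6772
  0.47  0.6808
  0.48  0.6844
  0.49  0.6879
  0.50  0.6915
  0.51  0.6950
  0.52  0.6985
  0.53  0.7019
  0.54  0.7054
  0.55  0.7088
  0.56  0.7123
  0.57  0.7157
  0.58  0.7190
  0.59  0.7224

σ√T = 0.43·√0.25 = 0.2150
ln(S/K) + (r + σ²/2)T = ln(240/220) + (0.026 + 0.43²/2)·0.25 = 0.0870 + 0.0296 = 0.1166
d₁ = 0.1166 / 0.2150 = 0.5424 which rounds to 0.54
d₂ = d₁ − σ√T = 0.5424 − 0.2150 = 0.3274 which rounds to 0.33
exp(−rT) = exp(−0.026·0.25) = 0.9935
N(d₁) = N(0.54) = 0.7054;  N(d₂) = N(0.33) = 0.6293
C = 240·0.7054 − 220·0.9935·0.6293 = 169.2960 − 137.5461 = 31.7499

$31.75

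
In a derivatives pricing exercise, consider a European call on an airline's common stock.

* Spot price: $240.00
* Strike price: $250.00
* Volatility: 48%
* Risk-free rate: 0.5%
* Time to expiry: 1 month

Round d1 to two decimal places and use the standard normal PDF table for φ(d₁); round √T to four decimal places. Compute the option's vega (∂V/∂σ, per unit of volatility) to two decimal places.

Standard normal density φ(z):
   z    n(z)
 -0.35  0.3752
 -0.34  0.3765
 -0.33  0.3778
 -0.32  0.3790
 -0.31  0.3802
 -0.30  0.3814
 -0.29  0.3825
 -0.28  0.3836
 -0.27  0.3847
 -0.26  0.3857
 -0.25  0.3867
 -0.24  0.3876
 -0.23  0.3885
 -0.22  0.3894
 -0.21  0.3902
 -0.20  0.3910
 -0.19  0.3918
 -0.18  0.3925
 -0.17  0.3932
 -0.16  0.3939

T = 0.08333;  σ√T = 0.1386
d₁ = [ln(240/250) + (0.005 + 0.48²/2)·0.08333] / 0.1386 = [-0.0408 + 0.0100] / 0.1386 = -0.2223 → -0.22
√T = √0.08333 = 0.2887
φ(d₁) = φ(-0.22) = 0.3894
vega = S·φ(d₁)·√T = 240·0.3894·0.2887 = 26.9807

26.98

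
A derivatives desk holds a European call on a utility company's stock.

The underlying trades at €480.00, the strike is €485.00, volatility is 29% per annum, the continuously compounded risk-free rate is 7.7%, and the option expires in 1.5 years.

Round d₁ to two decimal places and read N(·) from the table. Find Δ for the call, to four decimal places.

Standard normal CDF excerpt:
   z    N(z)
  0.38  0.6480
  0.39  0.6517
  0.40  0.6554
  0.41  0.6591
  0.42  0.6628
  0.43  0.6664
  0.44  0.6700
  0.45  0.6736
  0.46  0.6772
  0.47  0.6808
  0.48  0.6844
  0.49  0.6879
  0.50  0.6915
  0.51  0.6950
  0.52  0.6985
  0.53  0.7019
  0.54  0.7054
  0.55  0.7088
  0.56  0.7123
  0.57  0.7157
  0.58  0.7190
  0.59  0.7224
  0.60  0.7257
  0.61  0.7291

σ√T = 0.29·√1.5 = 0.3552
d₁ = [ln(480/485) + (0.077 + 0.29²/2)·1.5] / 0.3552 = [-0.0104 + 0.1786] / 0.3552 = 0.4736 ≈ 0.47
N(d₁) = N(0.47) = 0.6808
Δ_call = N(d₁) = 0.6808

0.6808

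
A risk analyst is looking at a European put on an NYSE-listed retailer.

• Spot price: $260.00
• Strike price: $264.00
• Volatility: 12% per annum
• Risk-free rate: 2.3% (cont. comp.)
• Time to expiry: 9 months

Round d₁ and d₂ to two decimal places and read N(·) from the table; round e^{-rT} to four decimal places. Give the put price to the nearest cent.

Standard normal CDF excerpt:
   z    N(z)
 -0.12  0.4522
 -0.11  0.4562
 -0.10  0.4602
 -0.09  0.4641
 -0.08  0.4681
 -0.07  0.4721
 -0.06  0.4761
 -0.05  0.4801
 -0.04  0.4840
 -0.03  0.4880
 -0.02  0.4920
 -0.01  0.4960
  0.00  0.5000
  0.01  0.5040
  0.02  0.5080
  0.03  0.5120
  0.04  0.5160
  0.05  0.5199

σ√T = 0.12 × 0.8660 = 0.1039
d₁ = [ln(260/264) + (0.023 + 0.12²/2)·0.75] / 0.1039 = [-0.0153 + 0.0226] / 0.1039 = 0.0710 which rounds to 0.07
d₂ = d₁ − σ√T = 0.0710 − 0.1039 = -0.0329 which rounds to -0.03
e^(−rT) = e^(−0.023·0.75) = 0.9829
N(−d₂) = N(0.03) = 0.5120;  N(−d₁) = N(-0.07) = 0.4721
P = 264·0.9829·0.5120 − 260·0.4721 = 132.8566 − 122.7460 = 10.1106

$10.11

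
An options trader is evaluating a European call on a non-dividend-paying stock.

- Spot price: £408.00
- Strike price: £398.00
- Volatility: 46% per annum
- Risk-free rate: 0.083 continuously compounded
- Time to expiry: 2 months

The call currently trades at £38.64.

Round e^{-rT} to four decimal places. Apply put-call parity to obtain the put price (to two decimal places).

£23.19

e^(−rT) = e^(−0.083·0.1667) = 0.9863
Put-call parity: C − P = S − K·e^(−rT) = 408 − 398·0.9863 = 408 − 392.5474 = 15.4526
P = C − (C − P) = 38.64 − (15.4526) = 23.1874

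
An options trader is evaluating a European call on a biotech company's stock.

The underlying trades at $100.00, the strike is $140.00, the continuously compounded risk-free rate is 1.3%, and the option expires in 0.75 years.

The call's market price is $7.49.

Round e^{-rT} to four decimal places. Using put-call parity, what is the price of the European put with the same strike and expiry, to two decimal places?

exp(−rT) = exp(−0.013·0.75) = 0.9903
Put-call parity: C − P = S − K·e^(−rT) = 100 − 140·0.9903 = 100 − 138.6420 = -38.6420
P = C − (C − P) = 7.49 − (-38.6420) = 46.1320

$46.13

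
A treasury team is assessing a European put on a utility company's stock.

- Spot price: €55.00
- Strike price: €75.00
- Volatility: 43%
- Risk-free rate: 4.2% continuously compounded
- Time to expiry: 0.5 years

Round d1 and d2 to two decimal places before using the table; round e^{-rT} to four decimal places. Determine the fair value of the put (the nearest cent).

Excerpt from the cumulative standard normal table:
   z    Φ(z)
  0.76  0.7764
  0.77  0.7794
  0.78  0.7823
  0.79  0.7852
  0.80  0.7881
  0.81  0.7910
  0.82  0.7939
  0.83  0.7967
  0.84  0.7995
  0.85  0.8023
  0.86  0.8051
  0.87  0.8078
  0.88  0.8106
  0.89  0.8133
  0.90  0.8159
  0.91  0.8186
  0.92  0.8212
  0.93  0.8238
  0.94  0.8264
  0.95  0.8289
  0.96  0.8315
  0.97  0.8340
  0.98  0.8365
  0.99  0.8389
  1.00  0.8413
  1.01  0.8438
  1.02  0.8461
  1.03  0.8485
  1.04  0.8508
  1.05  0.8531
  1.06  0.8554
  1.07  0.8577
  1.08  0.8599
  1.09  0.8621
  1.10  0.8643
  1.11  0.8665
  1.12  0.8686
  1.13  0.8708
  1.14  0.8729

€20.13

σ√T = 0.43·√0.5 = 0.3041
d₁ = [ln(55/75) + (0.042 + 0.43²/2)·0.5] / 0.3041 = [-0.3102 + 0.0672] / 0.3041 = -0.7990 which rounds to -0.80
d₂ = d₁ − σ√T = -0.7990 − 0.3041 = -1.1030 which rounds to -1.10
e^(−rT) = e^(−0.042·0.5) = 0.9792
P = 75·0.9792·N(1.10) − 55·N(0.80) = 75·0.9792·0.8643 − 55·0.7881 = 63.4742 − 43.3455 = 20.1287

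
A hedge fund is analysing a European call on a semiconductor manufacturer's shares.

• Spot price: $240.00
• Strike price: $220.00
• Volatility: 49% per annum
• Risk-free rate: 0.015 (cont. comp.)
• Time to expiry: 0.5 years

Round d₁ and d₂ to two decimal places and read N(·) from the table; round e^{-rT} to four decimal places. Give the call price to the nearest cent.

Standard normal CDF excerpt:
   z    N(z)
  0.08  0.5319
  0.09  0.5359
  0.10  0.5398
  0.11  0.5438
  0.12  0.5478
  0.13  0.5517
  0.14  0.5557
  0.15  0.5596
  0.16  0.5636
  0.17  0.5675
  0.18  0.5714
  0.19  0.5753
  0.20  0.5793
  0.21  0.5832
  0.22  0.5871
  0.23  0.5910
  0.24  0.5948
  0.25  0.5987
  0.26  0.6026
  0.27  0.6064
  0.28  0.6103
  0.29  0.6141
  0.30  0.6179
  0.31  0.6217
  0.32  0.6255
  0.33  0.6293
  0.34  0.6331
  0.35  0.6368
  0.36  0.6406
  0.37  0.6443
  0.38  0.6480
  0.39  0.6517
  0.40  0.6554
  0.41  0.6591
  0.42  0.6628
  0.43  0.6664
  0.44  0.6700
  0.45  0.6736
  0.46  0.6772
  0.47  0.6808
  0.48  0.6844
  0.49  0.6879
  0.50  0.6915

$43.80

σ√T = 0.49·√0.5 = 0.3465
d₁ = [ln(240/220) + (0.015 + 0.49²/2)·0.5] / 0.3465 = [0.0870 + 0.0675] / 0.3465 = 0.4460 → 0.45
d₂ = d₁ − σ√T = 0.4460 − 0.3465 = 0.0995 → 0.10
exp(−rT) = exp(−0.015·0.5) = 0.9925
N(d₁) = N(0.45) = 0.6736;  N(d₂) = N(0.10) = 0.5398
C = 240·0.6736 − 220·0.9925·0.5398 = 161.6640 − 117.8653 = 43.7987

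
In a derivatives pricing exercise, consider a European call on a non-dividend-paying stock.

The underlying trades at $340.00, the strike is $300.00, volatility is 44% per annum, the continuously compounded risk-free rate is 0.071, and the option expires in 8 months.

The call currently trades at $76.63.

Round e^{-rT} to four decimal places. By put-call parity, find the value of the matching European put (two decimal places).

e^(−rT) = e^(−0.071·0.6667) = 0.9538
Put-call parity: C − P = S − K·e^(−rT) = 340 − 300·0.9538 = 340 − 286.1400 = 53.8600
P = C − (C − P) = 76.63 − (53.8600) = 22.7700

$22.77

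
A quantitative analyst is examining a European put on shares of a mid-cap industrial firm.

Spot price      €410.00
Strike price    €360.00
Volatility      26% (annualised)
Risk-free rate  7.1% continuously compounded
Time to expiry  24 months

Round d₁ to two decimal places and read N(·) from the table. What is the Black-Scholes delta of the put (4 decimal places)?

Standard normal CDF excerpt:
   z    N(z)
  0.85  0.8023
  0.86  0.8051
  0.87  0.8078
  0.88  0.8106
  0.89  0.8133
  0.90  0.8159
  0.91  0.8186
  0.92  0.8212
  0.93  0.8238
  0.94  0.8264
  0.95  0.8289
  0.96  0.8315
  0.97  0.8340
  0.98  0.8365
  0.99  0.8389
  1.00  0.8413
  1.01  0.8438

-0.1788

T = 2;  σ√T = 0.3677
d₁ = [ln(410/360) + (0.071 + 0.26²/2)·2] / 0.3677 = [0.1301 + 0.2096] / 0.3677 = 0.9237 ⇒ 0.92
N(d₁) = N(0.92) = 0.8212
Δ_put = N(d₁) − 1 = 0.8212 − 1 = -0.1788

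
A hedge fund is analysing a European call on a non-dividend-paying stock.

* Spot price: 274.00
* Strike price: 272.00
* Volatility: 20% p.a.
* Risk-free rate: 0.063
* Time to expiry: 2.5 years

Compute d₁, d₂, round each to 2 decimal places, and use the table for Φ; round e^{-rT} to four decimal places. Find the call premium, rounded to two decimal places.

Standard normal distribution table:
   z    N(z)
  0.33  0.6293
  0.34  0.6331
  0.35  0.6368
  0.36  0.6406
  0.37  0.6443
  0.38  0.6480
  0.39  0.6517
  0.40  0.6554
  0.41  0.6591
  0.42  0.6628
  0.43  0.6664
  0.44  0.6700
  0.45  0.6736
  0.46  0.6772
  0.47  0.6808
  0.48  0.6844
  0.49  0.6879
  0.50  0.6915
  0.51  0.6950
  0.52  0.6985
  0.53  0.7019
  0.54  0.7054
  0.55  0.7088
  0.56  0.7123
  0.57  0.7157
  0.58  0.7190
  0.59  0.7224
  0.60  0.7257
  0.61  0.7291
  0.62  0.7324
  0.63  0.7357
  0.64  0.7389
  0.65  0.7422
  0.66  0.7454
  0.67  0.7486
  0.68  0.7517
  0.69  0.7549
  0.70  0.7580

σ√T = 0.2·√2.5 = 0.3162
d₁ = [ln(274/272) + (0.063 + ½·0.2²)·2.5] / (σ√T) = (0.0073 + 0.2075) / 0.3162 = 0.6793 → 0.68
d₂ = 0.6793 − 0.3162 = 0.3631 → 0.36
exp(−rT) = exp(−0.063·2.5) = 0.8543
N(d₁) = N(0.68) = 0.7517;  N(d₂) = N(0.36) = 0.6406
C = 274·0.7517 − 272·0.8543·0.6406 = 205.9658 − 148.8560 = 57.1098

57.11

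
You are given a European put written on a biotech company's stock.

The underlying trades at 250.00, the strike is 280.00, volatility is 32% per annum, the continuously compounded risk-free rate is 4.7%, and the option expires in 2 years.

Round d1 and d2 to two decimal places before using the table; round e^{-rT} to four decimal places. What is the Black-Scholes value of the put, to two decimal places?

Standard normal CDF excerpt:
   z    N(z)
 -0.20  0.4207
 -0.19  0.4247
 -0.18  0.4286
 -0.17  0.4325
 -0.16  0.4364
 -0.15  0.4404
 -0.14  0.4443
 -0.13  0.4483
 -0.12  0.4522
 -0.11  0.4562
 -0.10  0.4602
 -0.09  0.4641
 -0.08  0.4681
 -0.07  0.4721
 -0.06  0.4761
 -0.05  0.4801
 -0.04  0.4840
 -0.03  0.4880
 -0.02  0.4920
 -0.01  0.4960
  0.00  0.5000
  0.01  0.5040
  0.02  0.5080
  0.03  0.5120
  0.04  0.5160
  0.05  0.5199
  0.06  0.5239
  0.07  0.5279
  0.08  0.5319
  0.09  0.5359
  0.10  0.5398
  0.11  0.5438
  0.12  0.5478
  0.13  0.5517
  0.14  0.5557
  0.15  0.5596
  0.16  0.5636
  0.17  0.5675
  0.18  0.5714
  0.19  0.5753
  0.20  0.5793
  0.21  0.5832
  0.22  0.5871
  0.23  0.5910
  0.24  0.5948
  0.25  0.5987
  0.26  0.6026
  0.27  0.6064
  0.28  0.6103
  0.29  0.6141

47.41

σ√T = 0.32 × 1.4142 = 0.4525
d₁ = [ln(250/280) + (0.047 + ½·0.32²)·2] / (σ√T) = (-0.1133 + 0.1964) / 0.4525 = 0.1836 which rounds to 0.18
d₂ = 0.1836 − 0.4525 = -0.2690 which rounds to -0.27
e^(−rT) = e^(−0.047·2) = 0.9103
N(−d₂) = N(0.27) = 0.6064;  N(−d₁) = N(-0.18) = 0.4286
P = 280·0.9103·0.6064 − 250·0.4286 = 154.5617 − 107.1500 = 47.4117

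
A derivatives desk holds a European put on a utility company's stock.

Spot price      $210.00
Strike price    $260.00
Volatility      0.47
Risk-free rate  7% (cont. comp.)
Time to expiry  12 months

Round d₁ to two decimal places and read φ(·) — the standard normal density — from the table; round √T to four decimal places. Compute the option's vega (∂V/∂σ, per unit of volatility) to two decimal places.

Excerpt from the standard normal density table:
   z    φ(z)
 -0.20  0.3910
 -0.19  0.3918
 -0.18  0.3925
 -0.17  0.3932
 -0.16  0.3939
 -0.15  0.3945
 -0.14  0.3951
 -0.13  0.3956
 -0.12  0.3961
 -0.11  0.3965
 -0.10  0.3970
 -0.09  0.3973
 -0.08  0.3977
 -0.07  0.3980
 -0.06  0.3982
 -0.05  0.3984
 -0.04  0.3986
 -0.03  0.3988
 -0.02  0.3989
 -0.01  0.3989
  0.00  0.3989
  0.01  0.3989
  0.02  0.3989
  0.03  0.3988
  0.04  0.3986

83.58

T = 1;  σ√T = 0.4700
d₁ = [ln(210/260) + (0.07 + ½·0.47²)·1] / (σ√T) = (-0.2136 + 0.1804) / 0.4700 = -0.0705 ⇒ -0.07
√T = √1 = 1.0000
φ(d₁) = φ(-0.07) = 0.3980
vega = S·φ(d₁)·√T = 210·0.3980·1.0000 = 83.5800
(Vega is the same for a European call and put with the same parameters.)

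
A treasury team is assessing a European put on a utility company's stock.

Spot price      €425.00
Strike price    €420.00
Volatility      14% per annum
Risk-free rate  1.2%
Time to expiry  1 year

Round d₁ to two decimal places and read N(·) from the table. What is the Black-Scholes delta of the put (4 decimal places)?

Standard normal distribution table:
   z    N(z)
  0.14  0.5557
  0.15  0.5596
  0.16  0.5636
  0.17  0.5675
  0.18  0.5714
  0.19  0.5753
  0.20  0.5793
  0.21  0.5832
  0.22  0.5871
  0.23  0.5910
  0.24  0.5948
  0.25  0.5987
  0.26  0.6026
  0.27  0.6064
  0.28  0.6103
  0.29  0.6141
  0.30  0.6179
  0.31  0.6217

T = 1;  σ√T = 0.1400
d₁ = [ln(425/420) + (0.012 + 0.14²/2)·1] / 0.1400 = [0.0118 + 0.0218] / 0.1400 = 0.2402 which rounds to 0.24
N(d₁) = N(0.24) = 0.5948
Δ_put = N(d₁) − 1 = 0.5948 − 1 = -0.4052

-0.4052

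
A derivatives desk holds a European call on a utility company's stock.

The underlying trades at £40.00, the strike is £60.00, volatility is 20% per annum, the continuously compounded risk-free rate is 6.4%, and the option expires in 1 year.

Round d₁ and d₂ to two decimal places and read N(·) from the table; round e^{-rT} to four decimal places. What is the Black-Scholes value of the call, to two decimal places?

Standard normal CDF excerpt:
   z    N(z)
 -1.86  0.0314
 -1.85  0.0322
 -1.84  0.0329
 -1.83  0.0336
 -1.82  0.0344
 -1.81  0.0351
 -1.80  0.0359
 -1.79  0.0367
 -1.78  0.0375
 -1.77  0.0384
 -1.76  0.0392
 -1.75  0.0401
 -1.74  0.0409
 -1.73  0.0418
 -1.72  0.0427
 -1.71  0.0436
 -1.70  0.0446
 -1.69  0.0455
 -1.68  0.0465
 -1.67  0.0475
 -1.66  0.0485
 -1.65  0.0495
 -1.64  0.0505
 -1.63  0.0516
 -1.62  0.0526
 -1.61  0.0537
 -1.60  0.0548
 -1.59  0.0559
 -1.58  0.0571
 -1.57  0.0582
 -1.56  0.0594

£0.17

σ√T = 0.2 × 1.0000 = 0.2000
d₁ = [ln(40/60) + (0.064 + 0.2²/2)·1] / 0.2000 = [-0.4055 + 0.0840] / 0.2000 = -1.6073 ⇒ -1.61
d₂ = d₁ − σ√T = -1.6073 − 0.2000 = -1.8073 ⇒ -1.81
e^(−rT) = e^(−0.064·1) = 0.9380
C = 40·N(-1.61) − 60·0.9380·N(-1.81) = 40·0.0537 − 60·0.9380·0.0351 = 2.1480 − 1.9754 = 0.1726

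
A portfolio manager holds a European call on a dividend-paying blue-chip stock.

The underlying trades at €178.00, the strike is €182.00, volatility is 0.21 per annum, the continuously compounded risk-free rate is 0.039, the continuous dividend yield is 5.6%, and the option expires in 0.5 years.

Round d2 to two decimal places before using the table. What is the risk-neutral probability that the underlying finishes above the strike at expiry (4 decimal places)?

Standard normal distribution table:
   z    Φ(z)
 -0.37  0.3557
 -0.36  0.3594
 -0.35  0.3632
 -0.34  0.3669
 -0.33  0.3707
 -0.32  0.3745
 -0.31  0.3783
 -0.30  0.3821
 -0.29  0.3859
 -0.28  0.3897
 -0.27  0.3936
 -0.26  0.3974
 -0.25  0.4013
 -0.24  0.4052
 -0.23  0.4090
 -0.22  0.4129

T = 0.5;  σ√T = 0.1485
d₁ = [ln(178/182) + (0.039 − 0.056 + 0.21²/2)·0.5] / 0.1485 = [-0.0222 + 0.0025] / 0.1485 = -0.1327 ≈ -0.13
d₂ = d₁ − σ√T = -0.1327 − 0.1485 = -0.2811 ≈ -0.28
Pr(exercise) under Q = N(d₂) = 0.3897

0.3897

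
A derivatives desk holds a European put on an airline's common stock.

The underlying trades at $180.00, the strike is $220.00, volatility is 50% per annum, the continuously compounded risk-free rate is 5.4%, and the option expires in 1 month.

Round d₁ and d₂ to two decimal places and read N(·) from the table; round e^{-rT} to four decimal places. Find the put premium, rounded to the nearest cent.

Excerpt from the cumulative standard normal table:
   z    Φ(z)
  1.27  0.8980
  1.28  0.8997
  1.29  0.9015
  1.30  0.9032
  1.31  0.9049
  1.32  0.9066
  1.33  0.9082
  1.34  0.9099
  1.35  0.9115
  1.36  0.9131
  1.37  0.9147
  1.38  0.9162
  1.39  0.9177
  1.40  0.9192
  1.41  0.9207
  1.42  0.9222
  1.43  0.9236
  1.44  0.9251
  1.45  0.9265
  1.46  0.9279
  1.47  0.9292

T = 0.08333;  σ√T = 0.1443
d₁ = [ln(180/220) + (0.054 + ½·0.5²)·0.08333] / (σ√T) = (-0.2007 + 0.0149) / 0.1443 = -1.2869 → -1.29
d₂ = -1.2869 − 0.1443 = -1.4313 → -1.43
exp(−rT) = exp(−0.054·0.08333) = 0.9955
N(−d₂) = N(1.43) = 0.9236;  N(−d₁) = N(1.29) = 0.9015
P = 220·0.9955·0.9236 − 180·0.9015 = 202.2776 − 162.2700 = 40.0076

$40.01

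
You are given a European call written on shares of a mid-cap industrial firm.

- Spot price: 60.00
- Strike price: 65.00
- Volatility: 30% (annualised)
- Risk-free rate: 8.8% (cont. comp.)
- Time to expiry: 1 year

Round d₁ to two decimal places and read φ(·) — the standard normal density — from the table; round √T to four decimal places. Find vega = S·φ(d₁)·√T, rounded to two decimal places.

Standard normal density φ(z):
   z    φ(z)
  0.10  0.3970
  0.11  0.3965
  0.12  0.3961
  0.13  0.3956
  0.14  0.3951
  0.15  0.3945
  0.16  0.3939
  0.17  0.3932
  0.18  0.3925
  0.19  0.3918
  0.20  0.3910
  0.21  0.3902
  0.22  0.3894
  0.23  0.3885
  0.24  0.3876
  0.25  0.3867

23.55

T = 1;  σ√T = 0.3000
d₁ = [ln(60/65) + (0.088 + ½·0.3²)·1] / (σ√T) = (-0.0800 + 0.1330) / 0.3000 = 0.1765 → 0.18
√T = √1 = 1.0000
φ(d₁) = φ(0.18) = 0.3925
vega = S·φ(d₁)·√T = 60·0.3925·1.0000 = 23.5500
(Vega is the same for a European call and put with the same parameters.)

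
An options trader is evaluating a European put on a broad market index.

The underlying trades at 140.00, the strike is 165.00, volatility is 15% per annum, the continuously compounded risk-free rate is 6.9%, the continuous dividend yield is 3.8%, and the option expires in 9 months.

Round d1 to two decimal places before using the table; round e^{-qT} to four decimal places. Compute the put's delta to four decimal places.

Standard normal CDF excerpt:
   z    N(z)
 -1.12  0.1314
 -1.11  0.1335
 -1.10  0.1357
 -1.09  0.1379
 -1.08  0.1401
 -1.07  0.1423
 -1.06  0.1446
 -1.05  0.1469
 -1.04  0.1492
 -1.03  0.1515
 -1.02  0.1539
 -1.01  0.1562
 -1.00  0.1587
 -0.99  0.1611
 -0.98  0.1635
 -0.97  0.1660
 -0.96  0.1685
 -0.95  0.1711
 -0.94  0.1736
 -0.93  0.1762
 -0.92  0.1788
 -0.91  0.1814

T = 0.75;  σ√T = 0.1299
d₁ = [ln(140/165) + (0.069 − 0.038 + 0.15²/2)·0.75] / 0.1299 = [-0.1643 + 0.0317] / 0.1299 = -1.0209 which rounds to -1.02
N(d₁) = N(-1.02) = 0.1539
Δ_put = e^(−qT)·(N(d₁) − 1) = 0.9719·(0.1539 − 1) = -0.8223

-0.8223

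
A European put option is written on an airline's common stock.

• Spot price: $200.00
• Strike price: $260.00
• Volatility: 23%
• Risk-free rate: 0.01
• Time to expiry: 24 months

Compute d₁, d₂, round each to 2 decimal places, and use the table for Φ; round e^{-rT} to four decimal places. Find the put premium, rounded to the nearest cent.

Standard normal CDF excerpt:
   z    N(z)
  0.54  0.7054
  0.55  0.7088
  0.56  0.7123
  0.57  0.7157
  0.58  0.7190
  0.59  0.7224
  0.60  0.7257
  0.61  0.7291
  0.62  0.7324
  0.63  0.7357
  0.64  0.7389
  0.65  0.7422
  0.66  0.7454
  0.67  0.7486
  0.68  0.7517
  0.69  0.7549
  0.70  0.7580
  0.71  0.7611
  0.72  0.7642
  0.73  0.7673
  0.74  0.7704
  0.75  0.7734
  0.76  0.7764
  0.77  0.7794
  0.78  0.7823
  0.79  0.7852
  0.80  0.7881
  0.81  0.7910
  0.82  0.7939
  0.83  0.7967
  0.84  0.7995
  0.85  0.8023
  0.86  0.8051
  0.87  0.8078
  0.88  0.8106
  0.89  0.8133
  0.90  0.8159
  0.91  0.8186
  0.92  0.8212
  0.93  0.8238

$64.82

σ√T = 0.23 × 1.4142 = 0.3253
d₁ = [ln(200/260) + (0.01 + ½·0.23²)·2] / (σ√T) = (-0.2624 + 0.0729) / 0.3253 = -0.5825 ≈ -0.58
d₂ = -0.5825 − 0.3253 = -0.9078 ≈ -0.91
e^(−rT) = e^(−0.01·2) = 0.9802
P = 260·0.9802·N(0.91) − 200·N(0.58) = 260·0.9802·0.8186 − 200·0.7190 = 208.6218 − 143.8000 = 64.8218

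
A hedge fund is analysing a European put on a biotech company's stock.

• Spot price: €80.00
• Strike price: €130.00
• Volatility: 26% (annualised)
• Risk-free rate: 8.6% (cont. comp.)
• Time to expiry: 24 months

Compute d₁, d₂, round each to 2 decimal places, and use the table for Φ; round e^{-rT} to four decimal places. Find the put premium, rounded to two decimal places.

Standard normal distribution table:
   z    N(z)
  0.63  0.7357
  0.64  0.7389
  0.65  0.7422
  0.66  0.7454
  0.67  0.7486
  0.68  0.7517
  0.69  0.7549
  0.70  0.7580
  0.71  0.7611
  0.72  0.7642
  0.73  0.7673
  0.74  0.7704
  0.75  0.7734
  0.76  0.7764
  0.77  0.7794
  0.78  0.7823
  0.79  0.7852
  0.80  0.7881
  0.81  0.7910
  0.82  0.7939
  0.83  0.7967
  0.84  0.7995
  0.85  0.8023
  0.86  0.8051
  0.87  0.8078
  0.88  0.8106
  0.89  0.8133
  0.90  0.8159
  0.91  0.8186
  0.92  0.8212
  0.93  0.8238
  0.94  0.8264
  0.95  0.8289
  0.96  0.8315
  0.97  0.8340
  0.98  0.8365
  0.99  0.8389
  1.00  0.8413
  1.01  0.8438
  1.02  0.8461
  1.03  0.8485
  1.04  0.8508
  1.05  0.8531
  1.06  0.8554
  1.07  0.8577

σ√T = 0.26·√2 = 0.3677
d₁ = [ln(80/130) + (0.086 + 0.26²/2)·2] / 0.3677 = [-0.4855 + 0.2396] / 0.3677 = -0.6688 → -0.67
d₂ = d₁ − σ√T = -0.6688 − 0.3677 = -1.0365 → -1.04
exp(−rT) = exp(−0.086·2) = 0.8420
P = 130·0.8420·N(1.04) − 80·N(0.67) = 130·0.8420·0.8508 − 80·0.7486 = 93.1286 − 59.8880 = 33.2406

€33.24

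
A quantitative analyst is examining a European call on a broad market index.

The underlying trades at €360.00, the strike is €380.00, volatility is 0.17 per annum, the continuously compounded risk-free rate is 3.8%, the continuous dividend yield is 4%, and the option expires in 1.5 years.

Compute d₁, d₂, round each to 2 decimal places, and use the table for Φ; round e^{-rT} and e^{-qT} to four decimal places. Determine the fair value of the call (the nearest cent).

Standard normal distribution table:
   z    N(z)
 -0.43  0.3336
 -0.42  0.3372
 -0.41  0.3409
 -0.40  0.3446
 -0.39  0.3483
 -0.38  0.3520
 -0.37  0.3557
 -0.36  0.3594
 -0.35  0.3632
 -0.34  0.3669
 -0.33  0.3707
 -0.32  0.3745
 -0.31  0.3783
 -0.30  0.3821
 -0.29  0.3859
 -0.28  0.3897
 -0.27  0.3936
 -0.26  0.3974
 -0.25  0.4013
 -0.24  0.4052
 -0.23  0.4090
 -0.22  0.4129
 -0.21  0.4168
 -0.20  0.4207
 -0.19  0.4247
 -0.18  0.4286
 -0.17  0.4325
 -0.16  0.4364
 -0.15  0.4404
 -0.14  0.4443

€20.29

σ√T = 0.17·√1.5 = 0.2082
d₁ = [ln(360/380) + (0.038 − 0.04 + 0.17²/2)·1.5] / 0.2082 = [-0.0541 + 0.0187] / 0.2082 = -0.1700 → -0.17
d₂ = d₁ − σ√T = -0.1700 − 0.2082 = -0.3782 → -0.38
exp(−qT) = exp(−0.04·1.5) = 0.9418;  exp(−rT) = exp(−0.038·1.5) = 0.9446
N(d₁) = N(-0.17) = 0.4325;  N(d₂) = N(-0.38) = 0.3520
C = 360·0.9418·0.4325 − 380·0.9446·0.3520 = 146.6383 − 126.3497 = 20.2886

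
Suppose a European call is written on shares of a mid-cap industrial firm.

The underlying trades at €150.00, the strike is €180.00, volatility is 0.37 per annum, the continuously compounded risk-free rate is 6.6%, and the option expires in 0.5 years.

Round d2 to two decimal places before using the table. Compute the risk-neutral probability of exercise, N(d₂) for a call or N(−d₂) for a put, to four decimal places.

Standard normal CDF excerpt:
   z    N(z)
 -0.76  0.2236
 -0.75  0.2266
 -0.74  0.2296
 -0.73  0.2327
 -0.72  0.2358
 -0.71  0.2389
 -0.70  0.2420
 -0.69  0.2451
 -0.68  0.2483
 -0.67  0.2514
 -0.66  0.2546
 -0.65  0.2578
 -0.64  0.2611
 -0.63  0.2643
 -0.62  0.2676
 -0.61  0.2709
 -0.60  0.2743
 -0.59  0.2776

0.2420

σ√T = 0.37·√0.5 = 0.2616
ln(S/K) + (r + σ²/2)T = ln(150/180) + (0.066 + 0.37²/2)·0.5 = -0.1823 + 0.0672 = -0.1151
d₁ = -0.1151 / 0.2616 = -0.4399 → -0.44
d₂ = d₁ − σ√T = -0.4399 − 0.2616 = -0.7016 → -0.70
Risk-neutral Pr[S_T > K] = N(d₂) = N(-0.70) = 0.2420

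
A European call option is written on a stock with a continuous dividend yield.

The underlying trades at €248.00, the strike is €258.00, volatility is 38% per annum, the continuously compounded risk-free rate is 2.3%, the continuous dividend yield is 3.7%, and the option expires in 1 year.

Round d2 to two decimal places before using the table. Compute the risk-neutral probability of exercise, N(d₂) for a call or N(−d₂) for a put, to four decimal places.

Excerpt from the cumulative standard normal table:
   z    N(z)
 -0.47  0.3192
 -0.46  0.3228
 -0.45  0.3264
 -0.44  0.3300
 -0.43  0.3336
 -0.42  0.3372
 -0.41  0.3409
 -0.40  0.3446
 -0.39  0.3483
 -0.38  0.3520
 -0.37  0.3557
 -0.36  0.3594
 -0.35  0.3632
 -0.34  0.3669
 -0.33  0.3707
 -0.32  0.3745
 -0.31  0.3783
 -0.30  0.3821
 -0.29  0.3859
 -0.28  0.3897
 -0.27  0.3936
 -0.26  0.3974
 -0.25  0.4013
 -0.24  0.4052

0.3707

T = 1;  σ√T = 0.3800
d₁ = [ln(248/258) + (0.023 − 0.037 + 0.38²/2)·1] / 0.3800 = [-0.0395 + 0.0582] / 0.3800 = 0.0491 ⇒ 0.05
d₂ = d₁ − σ√T = 0.0491 − 0.3800 = -0.3309 ⇒ -0.33
Risk-neutral Pr[S_T > K] = N(d₂) = N(-0.33) = 0.3707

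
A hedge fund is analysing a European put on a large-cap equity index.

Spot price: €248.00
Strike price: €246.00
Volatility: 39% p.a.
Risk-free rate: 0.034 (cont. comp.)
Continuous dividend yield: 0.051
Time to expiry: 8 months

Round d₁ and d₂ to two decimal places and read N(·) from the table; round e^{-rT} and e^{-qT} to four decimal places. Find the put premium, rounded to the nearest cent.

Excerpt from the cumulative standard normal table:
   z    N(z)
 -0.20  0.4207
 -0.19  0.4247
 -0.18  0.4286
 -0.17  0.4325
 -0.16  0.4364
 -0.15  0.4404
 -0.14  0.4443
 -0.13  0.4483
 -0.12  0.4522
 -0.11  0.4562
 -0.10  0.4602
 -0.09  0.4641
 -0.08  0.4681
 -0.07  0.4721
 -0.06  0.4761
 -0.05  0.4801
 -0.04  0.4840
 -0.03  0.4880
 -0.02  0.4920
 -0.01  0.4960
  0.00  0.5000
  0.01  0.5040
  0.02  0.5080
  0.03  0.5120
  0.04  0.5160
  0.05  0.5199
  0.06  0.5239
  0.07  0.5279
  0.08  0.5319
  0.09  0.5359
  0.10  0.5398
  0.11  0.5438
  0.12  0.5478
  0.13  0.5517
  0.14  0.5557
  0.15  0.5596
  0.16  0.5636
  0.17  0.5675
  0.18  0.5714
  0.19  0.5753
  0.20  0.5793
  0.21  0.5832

€30.91

T = 0.6667;  σ√T = 0.3184
d₁ = [ln(248/246) + (0.034 − 0.051 + 0.39²/2)·0.6667] / 0.3184 = [0.0081 + 0.0394] / 0.3184 = 0.1491 ≈ 0.15
d₂ = d₁ − σ√T = 0.1491 − 0.3184 = -0.1694 ≈ -0.17
exp(−qT) = exp(−0.051·0.6667) = 0.9666;  exp(−rT) = exp(−0.034·0.6667) = 0.9776
N(−d₂) = N(0.17) = 0.5675;  N(−d₁) = N(-0.15) = 0.4404
P = 246·0.9776·0.5675 − 248·0.9666·0.4404 = 136.4778 − 105.5713 = 30.9066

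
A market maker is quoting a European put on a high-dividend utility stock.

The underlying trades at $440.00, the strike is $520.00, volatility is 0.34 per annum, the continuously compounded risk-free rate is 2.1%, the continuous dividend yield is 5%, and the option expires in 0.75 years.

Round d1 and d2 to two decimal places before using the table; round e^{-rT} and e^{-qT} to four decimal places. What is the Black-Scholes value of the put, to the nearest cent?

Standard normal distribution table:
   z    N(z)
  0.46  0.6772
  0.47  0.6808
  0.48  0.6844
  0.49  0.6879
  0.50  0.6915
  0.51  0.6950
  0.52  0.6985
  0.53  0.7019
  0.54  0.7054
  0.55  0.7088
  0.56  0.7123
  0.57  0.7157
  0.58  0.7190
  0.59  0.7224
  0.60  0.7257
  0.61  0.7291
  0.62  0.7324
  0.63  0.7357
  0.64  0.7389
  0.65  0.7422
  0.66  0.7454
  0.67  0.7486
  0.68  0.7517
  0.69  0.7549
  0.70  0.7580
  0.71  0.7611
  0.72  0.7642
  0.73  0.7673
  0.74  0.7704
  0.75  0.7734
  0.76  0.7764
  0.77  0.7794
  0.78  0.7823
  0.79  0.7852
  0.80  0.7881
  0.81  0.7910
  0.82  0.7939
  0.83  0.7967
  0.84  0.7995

σ√T = 0.34·√0.75 = 0.2944
d₁ = [ln(440/520) + (0.021 − 0.05 + 0.34²/2)·0.75] / 0.2944 = [-0.1671 + 0.0216] / 0.2944 = -0.4940 → -0.49
d₂ = d₁ − σ√T = -0.4940 − 0.2944 = -0.7884 → -0.79
exp(−qT) = exp(−0.05·0.75) = 0.9632;  exp(−rT) = exp(−0.021·0.75) = 0.9844
N(−d₂) = N(0.79) = 0.7852;  N(−d₁) = N(0.49) = 0.6879
P = 520·0.9844·0.7852 − 440·0.9632·0.6879 = 401.9345 − 291.5375 = 110.3969

$110.40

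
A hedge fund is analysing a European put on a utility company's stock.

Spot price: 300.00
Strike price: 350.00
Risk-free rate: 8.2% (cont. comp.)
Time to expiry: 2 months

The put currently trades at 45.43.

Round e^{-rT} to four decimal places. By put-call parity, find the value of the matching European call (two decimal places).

0.19

e^(−rT) = e^(−0.082·0.1667) = 0.9864
Put-call parity: C − P = S − K·e^(−rT) = 300 − 350·0.9864 = 300 − 345.2400 = -45.2400
C = P + (C − P) = 45.43 + (-45.2400) = 0.1900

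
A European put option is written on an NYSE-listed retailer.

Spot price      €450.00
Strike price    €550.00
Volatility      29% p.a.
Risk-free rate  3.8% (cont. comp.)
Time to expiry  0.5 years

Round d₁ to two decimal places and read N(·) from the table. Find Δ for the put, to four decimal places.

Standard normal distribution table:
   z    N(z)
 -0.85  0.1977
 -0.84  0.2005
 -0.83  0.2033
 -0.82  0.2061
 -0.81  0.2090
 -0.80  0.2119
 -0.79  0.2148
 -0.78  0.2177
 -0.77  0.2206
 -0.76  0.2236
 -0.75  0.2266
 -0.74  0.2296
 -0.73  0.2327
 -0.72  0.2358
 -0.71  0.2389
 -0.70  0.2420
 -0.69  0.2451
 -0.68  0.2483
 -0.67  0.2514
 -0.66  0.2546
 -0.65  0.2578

-0.7823

σ√T = 0.29·√0.5 = 0.2051
d₁ = [ln(450/550) + (0.038 + ½·0.29²)·0.5] / (σ√T) = (-0.2007 + 0.0400) / 0.2051 = -0.7834 ⇒ -0.78
N(d₁) = N(-0.78) = 0.2177
Δ_put = N(d₁) − 1 = 0.2177 − 1 = -0.7823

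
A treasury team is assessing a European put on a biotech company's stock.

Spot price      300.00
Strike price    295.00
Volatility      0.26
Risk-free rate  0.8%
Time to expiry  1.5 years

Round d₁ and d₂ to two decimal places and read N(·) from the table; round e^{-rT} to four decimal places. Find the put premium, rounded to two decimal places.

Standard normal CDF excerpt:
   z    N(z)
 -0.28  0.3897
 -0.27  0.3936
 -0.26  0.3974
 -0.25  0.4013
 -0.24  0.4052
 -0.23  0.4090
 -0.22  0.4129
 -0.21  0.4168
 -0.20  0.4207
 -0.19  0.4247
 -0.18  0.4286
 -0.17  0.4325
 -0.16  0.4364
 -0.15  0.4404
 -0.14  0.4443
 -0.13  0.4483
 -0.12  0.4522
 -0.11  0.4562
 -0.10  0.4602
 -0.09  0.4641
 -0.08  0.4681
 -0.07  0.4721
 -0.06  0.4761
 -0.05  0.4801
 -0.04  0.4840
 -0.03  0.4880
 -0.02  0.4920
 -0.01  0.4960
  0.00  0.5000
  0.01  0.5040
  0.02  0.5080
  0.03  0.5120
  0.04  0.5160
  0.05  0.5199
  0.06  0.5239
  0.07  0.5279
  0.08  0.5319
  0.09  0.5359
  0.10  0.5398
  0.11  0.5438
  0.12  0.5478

σ√T = 0.26·√1.5 = 0.3184
d₁ = [ln(300/295) + (0.008 + 0.26²/2)·1.5] / 0.3184 = [0.0168 + 0.0627] / 0.3184 = 0.2497 ⇒ 0.25
d₂ = d₁ − σ√T = 0.2497 − 0.3184 = -0.0688 ⇒ -0.07
exp(−rT) = exp(−0.008·1.5) = 0.9881
N(−d₂) = N(0.07) = 0.5279;  N(−d₁) = N(-0.25) = 0.4013
P = 295·0.9881·0.5279 − 300·0.4013 = 153.8773 − 120.3900 = 33.4873

33.49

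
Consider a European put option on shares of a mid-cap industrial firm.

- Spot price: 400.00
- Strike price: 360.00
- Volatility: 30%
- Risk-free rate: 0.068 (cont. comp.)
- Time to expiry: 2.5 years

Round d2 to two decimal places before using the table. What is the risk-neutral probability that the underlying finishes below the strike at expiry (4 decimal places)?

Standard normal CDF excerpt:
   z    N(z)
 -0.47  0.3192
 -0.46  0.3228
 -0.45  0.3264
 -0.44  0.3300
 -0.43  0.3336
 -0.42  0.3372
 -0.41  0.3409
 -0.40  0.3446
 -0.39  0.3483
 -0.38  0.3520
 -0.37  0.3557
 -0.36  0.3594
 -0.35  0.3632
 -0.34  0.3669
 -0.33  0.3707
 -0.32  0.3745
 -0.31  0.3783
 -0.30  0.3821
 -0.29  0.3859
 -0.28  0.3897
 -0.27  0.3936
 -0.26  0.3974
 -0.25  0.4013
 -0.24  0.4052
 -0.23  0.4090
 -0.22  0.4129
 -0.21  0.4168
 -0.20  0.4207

0.3669

σ√T = 0.3 × 1.5811 = 0.4743
d₁ = [ln(400/360) + (0.068 + ½·0.3²)·2.5] / (σ√T) = (0.1054 + 0.2825) / 0.4743 = 0.8177 which rounds to 0.82
d₂ = 0.8177 − 0.4743 = 0.3433 which rounds to 0.34
Risk-neutral Pr[S_T < K] = N(−d₂) = N(-0.34) = 0.3669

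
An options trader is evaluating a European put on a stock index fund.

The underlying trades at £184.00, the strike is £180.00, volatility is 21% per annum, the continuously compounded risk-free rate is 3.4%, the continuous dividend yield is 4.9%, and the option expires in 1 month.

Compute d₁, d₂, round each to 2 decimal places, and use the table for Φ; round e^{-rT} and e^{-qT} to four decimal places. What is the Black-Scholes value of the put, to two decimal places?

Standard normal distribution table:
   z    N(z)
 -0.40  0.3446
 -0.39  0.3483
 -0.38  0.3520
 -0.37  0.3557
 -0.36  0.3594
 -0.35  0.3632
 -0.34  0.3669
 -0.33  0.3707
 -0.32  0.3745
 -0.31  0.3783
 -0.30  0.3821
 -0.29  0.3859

T = 0.08333;  σ√T = 0.0606
d₁ = [ln(184/180) + (0.034 − 0.049 + 0.21²/2)·0.08333] / 0.0606 = [0.0220 + 0.0006] / 0.0606 = 0.3722 ⇒ 0.37
d₂ = d₁ − σ√T = 0.3722 − 0.0606 = 0.3116 ⇒ 0.31
e^(−qT) = e^(−0.049·0.08333) = 0.9959;  e^(−rT) = e^(−0.034·0.08333) = 0.9972
N(−d₂) = N(-0.31) = 0.3783;  N(−d₁) = N(-0.37) = 0.3557
P = 180·0.9972·0.3783 − 184·0.9959·0.3557 = 67.9033 − 65.1805 = 2.7229

£2.72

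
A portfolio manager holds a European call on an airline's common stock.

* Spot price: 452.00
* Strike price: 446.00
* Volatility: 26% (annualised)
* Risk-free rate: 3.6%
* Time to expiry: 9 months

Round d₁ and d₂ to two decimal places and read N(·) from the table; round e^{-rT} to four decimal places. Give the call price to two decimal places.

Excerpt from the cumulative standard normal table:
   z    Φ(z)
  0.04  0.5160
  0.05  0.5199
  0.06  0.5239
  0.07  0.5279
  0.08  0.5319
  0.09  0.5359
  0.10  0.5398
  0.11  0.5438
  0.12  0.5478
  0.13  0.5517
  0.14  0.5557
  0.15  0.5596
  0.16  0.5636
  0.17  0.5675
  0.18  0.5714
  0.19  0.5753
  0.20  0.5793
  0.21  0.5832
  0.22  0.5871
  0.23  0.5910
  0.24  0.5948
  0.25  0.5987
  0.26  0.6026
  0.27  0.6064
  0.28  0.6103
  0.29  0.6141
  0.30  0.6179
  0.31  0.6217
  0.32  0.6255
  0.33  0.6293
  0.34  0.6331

48.39

T = 0.75;  σ√T = 0.2252
ln(S/K) + (r + σ²/2)T = ln(452/446) + (0.036 + 0.26²/2)·0.75 = 0.0134 + 0.0524 = 0.0657
d₁ = 0.0657 / 0.2252 = 0.2918 which rounds to 0.29
d₂ = d₁ − σ√T = 0.2918 − 0.2252 = 0.0667 which rounds to 0.07
e^(−rT) = e^(−0.036·0.75) = 0.9734
N(d₁) = N(0.29) = 0.6141;  N(d₂) = N(0.07) = 0.5279
C = 452·0.6141 − 446·0.9734·0.5279 = 277.5732 − 229.1806 = 48.3926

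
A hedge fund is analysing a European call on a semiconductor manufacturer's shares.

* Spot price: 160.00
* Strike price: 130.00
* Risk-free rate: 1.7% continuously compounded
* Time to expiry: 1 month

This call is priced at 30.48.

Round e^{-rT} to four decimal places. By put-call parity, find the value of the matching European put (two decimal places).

0.30

exp(−rT) = exp(−0.017·0.08333) = 0.9986
Put-call parity: C − P = S − K·e^(−rT) = 160 − 130·0.9986 = 160 − 129.8180 = 30.1820
P = C − (C − P) = 30.48 − (30.1820) = 0.2980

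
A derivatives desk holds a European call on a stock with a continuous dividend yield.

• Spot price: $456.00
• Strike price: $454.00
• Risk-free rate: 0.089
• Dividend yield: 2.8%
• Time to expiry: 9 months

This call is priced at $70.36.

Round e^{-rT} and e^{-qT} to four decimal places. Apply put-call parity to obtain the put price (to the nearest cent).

exp(−qT) = exp(−0.028·0.75) = 0.9792;  exp(−rT) = exp(−0.089·0.75) = 0.9354
Put-call parity: C − P = S·e^(−qT) − K·e^(−rT) = 456·0.9792 − 454·0.9354 = 446.5152 − 424.6716 = 21.8436
P = C − (C − P) = 70.36 − (21.8436) = 48.5164

$48.52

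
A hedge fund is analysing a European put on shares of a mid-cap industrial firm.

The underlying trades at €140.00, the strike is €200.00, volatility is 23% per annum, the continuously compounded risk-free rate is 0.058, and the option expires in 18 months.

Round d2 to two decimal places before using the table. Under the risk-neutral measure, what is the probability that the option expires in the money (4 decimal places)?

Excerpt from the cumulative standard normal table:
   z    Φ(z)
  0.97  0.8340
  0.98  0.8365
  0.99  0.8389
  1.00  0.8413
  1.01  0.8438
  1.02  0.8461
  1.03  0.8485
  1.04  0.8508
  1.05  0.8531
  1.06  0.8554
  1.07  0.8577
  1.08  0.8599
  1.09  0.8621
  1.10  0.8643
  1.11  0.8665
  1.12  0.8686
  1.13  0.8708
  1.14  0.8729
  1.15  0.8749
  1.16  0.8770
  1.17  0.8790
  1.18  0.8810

σ√T = 0.23 × 1.2247 = 0.2817
d₁ = [ln(140/200) + (0.058 + 0.23²/2)·1.5] / 0.2817 = [-0.3567 + 0.1267] / 0.2817 = -0.8165 → -0.82
d₂ = d₁ − σ√T = -0.8165 − 0.2817 = -1.0982 → -1.10
Risk-neutral Pr[S_T < K] = N(−d₂) = N(1.10) = 0.8643

0.8643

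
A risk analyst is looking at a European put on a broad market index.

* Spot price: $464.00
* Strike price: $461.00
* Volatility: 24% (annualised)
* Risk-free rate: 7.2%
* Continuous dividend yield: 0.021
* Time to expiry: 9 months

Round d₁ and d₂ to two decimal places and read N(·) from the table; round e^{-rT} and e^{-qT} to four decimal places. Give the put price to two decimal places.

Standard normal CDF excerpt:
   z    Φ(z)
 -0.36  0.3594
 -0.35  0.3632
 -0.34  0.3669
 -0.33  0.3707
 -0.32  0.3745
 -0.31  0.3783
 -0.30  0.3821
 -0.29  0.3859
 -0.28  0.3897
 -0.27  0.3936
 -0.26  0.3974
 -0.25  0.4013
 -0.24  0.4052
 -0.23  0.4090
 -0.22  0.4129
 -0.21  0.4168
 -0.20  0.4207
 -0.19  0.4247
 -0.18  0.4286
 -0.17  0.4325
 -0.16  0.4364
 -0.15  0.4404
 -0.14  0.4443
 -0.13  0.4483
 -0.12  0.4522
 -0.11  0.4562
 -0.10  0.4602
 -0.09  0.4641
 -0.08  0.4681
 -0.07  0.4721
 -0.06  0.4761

$28.19

σ√T = 0.24 × 0.8660 = 0.2078
d₁ = [ln(464/461) + (0.072 − 0.021 + ½·0.24²)·0.75] / (σ√T) = (0.0065 + 0.0598) / 0.2078 = 0.3192 ⇒ 0.32
d₂ = 0.3192 − 0.2078 = 0.1113 ⇒ 0.11
exp(−qT) = exp(−0.021·0.75) = 0.9844;  exp(−rT) = exp(−0.072·0.75) = 0.9474
P = 461·0.9474·N(-0.11) − 464·0.9844·N(-0.32) = 461·0.9474·0.4562 − 464·0.9844·0.3745 = 199.2460 − 171.0572 = 28.1888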